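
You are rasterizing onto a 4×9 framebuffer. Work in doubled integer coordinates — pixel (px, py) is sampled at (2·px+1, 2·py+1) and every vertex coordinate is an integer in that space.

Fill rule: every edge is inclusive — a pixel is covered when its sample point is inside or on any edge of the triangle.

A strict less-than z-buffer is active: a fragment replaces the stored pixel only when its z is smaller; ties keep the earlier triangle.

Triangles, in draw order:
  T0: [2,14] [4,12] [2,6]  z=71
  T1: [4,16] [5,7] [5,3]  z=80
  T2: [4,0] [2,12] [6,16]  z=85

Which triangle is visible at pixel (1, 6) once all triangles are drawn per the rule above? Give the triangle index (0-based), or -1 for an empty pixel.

T0:
  2·area = 16  (B↔C swapped to make it positive)
  edge (2, 14)→(2, 6): d=(0,-8) inclusive
  edge (2, 6)→(4, 12): d=(2,6) inclusive
  edge (4, 12)→(2, 14): d=(-2,2) inclusive
    (0,1)@(1, 3): e=[-8,0,24] → ·  [on edge]
    (1,4)@(3, 9): e=[8,0,8] → #  [on edge]
    (2,4)@(5, 9): e=[24,-12,4] → ·
    (3,4)@(7, 9): e=[40,-24,0] → ·  [on edge]
    (1,5)@(3, 11): e=[8,4,4] → #
    (2,5)@(5, 11): e=[24,-8,0] → ·  [on edge]
    (1,6)@(3, 13): e=[8,8,0] → #  [on edge]
    (2,6)@(5, 13): e=[24,-4,-4] → ·
    (0,7)@(1, 15): e=[-8,24,0] → ·  [on edge]
    (1,7)@(3, 15): e=[8,12,-4] → ·
    (2,7)@(5, 15): e=[24,0,-8] → ·  [on edge]
  covered (3 px):
    · · · ·
    · · · ·
    · · · ·
    · · · ·
    · # · ·
    · # · ·
    · # · ·
    · · · ·
    · · · ·
T1:
  2·area = 4  (B↔C swapped to make it positive)
  edge (4, 16)→(5, 3): d=(1,-13) inclusive
  edge (5, 3)→(5, 7): d=(0,4) inclusive
  edge (5, 7)→(4, 16): d=(-1,9) inclusive
    (2,0)@(5, 1): e=[-2,0,6] → ·  [on edge]
    (2,1)@(5, 3): e=[0,0,4] → #  [on edge]
    (3,1)@(7, 3): e=[26,-8,-14] → ·
    (2,2)@(5, 5): e=[2,0,2] → #  [on edge]
    (3,2)@(7, 5): e=[28,-8,-16] → ·
    (2,3)@(5, 7): e=[4,0,0] → #  [on edge]
    (3,3)@(7, 7): e=[30,-8,-18] → ·
    (2,4)@(5, 9): e=[6,0,-2] → ·  [on edge]
    (2,5)@(5, 11): e=[8,0,-4] → ·  [on edge]
    (2,6)@(5, 13): e=[10,0,-6] → ·  [on edge]
    (2,7)@(5, 15): e=[12,0,-8] → ·  [on edge]
    (2,8)@(5, 17): e=[14,0,-10] → ·  [on edge]
  covered (3 px):
    · · · ·
    · · # ·
    · · # ·
    · · # ·
    · · · ·
    · · · ·
    · · · ·
    · · · ·
    · · · ·
T2:
  2·area = 56  (B↔C swapped to make it positive)
  edge (4, 0)→(6, 16): d=(2,16) inclusive
  edge (6, 16)→(2, 12): d=(-4,-4) inclusive
  edge (2, 12)→(4, 0): d=(2,-12) inclusive
    (1,3)@(3, 7): e=[30,24,2] → #
    (2,3)@(5, 7): e=[-2,32,26] → ·
    (1,4)@(3, 9): e=[34,16,6] → #
    (2,4)@(5, 9): e=[2,24,30] → #
    (3,4)@(7, 9): e=[-30,32,54] → ·
    (0,5)@(1, 11): e=[70,0,-14] → ·  [on edge]
    (1,5)@(3, 11): e=[38,8,10] → #
    (3,5)@(7, 11): e=[-26,24,58] → ·
    (1,6)@(3, 13): e=[42,0,14] → #  [on edge]
    (3,6)@(7, 13): e=[-22,16,62] → ·
    (1,7)@(3, 15): e=[46,-8,18] → ·
    (2,7)@(5, 15): e=[14,0,42] → #  [on edge]
    (3,8)@(7, 17): e=[-14,0,70] → ·  [on edge]
  covered (8 px):
    · · · ·
    · · · ·
    · · · ·
    · # · ·
    · # # ·
    · # # ·
    · # # ·
    · · # ·
    · · · ·

Z-buffer (winner per pixel, '.' = empty):
  . . . .
  . . 1 .
  . . 1 .
  . 2 1 .
  . 0 2 .
  . 0 2 .
  . 0 2 .
  . . 2 .
  . . . .

Result: 0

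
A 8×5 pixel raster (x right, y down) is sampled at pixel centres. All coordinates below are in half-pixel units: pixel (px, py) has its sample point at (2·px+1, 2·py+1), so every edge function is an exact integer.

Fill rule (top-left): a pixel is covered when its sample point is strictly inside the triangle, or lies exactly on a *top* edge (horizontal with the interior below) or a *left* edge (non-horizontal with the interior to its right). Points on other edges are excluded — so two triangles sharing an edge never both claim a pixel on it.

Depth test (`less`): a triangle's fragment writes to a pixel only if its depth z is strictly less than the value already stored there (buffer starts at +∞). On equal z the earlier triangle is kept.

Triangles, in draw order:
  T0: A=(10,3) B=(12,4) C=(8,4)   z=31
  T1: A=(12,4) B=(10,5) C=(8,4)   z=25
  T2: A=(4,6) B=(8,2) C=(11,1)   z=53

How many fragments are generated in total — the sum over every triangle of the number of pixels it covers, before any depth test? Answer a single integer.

T0:
  2·area = 4
  edge (10, 3)→(12, 4): d=(2,1) right/bottom  bias=-1
  edge (12, 4)→(8, 4): d=(-4,0) right/bottom  bias=-1
  edge (8, 4)→(10, 3): d=(2,-1) top-left  bias=+0
  covered (0 px):
    · · · · · · · ·
    · · · · · · · ·
    · · · · · · · ·
    · · · · · · · ·
    · · · · · · · ·
T1:
  2·area = 4
  edge (12, 4)→(10, 5): d=(-2,1) right/bottom  bias=-1
  edge (10, 5)→(8, 4): d=(-2,-1) top-left  bias=+0
  edge (8, 4)→(12, 4): d=(4,0) top-left  bias=+0
  covered (0 px):
    · · · · · · · ·
    · · · · · · · ·
    · · · · · · · ·
    · · · · · · · ·
    · · · · · · · ·
T2:
  2·area = 8
  edge (4, 6)→(8, 2): d=(4,-4) top-left  bias=+0
  edge (8, 2)→(11, 1): d=(3,-1) top-left  bias=+0
  edge (11, 1)→(4, 6): d=(-7,5) right/bottom  bias=-1
    (4,0)@(9, 1): e=[0,-2,10] → ·  [on edge]
    (5,0)@(11, 1): e=[8,0,0] → ·  [on edge]
    (2,1)@(5, 3): e=[-8,0,16] → ·  [on edge]
    (3,1)@(7, 3): e=[0,2,6] → █  [on edge]
    (4,1)@(9, 3): e=[8,4,-4] → ·
    (2,2)@(5, 5): e=[0,6,2] → █  [on edge]
    (3,2)@(7, 5): e=[8,8,-8] → ·
    (1,3)@(3, 7): e=[0,10,-2] → ·  [on edge]
    (2,3)@(5, 7): e=[8,12,-12] → ·
    (0,4)@(1, 9): e=[0,14,-6] → ·  [on edge]
  covered (2 px):
    · · · · · · · ·
    · · · █ · · · ·
    · · █ · · · · ·
    · · · · · · · ·
    · · · · · · · ·

Result: 2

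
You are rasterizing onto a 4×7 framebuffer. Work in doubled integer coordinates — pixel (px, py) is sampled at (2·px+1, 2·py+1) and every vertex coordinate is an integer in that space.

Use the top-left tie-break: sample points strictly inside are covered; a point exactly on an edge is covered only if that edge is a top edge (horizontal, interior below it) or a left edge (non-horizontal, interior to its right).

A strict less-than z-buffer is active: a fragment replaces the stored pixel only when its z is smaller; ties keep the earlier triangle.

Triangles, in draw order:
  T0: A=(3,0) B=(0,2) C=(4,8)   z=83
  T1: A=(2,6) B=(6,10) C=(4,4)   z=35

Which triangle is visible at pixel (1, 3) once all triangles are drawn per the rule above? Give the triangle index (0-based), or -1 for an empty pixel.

T0:
  2·area = 26  (B↔C swapped to make it positive)
  edge (3, 0)→(4, 8): d=(1,8) right/bottom  bias=-1
  edge (4, 8)→(0, 2): d=(-4,-6) top-left  bias=+0
  edge (0, 2)→(3, 0): d=(3,-2) top-left  bias=+0
    (1,0)@(3, 1): e=[1,22,3] → █
    (2,0)@(5, 1): e=[-15,34,7] → ·
    (0,1)@(1, 3): e=[19,2,5] → █
    (2,1)@(5, 3): e=[-13,26,13] → ·
    (0,2)@(1, 5): e=[21,-6,11] → ·
    (1,2)@(3, 5): e=[5,6,15] → █
    (2,2)@(5, 5): e=[-11,18,19] → ·
    (1,3)@(3, 7): e=[7,-2,21] → ·
  covered (4 px):
    · █ · ·
    █ █ · ·
    · █ · ·
    · · · ·
    · · · ·
    · · · ·
    · · · ·
T1:
  2·area = 16  (B↔C swapped to make it positive)
  edge (2, 6)→(4, 4): d=(2,-2) top-left  bias=+0
  edge (4, 4)→(6, 10): d=(2,6) right/bottom  bias=-1
  edge (6, 10)→(2, 6): d=(-4,-4) top-left  bias=+0
    (1,0)@(3, 1): e=[-8,0,24] → ·  [on edge]
    (3,0)@(7, 1): e=[0,-24,40] → ·  [on edge]
    (2,1)@(5, 3): e=[0,-8,24] → ·  [on edge]
    (0,2)@(1, 5): e=[-4,20,0] → ·  [on edge]
    (1,2)@(3, 5): e=[0,8,8] → █  [on edge]
    (2,2)@(5, 5): e=[4,-4,16] → ·
    (0,3)@(1, 7): e=[0,24,-8] → ·  [on edge]
    (1,3)@(3, 7): e=[4,12,0] → █  [on edge]
    (2,3)@(5, 7): e=[8,0,8] → ·  [on edge]
    (1,4)@(3, 9): e=[8,16,-8] → ·
    (2,4)@(5, 9): e=[12,4,0] → █  [on edge]
    (3,4)@(7, 9): e=[16,-8,8] → ·
    (3,5)@(7, 11): e=[20,-4,0] → ·  [on edge]
    (3,6)@(7, 13): e=[24,0,-8] → ·  [on edge]
  covered (3 px):
    · · · ·
    · · · ·
    · █ · ·
    · █ · ·
    · · █ ·
    · · · ·
    · · · ·

Z-buffer (winner per pixel, '.' = empty):
  . 0 . .
  0 0 . .
  . 1 . .
  . 1 . .
  . . 1 .
  . . . .
  . . . .

Result: 1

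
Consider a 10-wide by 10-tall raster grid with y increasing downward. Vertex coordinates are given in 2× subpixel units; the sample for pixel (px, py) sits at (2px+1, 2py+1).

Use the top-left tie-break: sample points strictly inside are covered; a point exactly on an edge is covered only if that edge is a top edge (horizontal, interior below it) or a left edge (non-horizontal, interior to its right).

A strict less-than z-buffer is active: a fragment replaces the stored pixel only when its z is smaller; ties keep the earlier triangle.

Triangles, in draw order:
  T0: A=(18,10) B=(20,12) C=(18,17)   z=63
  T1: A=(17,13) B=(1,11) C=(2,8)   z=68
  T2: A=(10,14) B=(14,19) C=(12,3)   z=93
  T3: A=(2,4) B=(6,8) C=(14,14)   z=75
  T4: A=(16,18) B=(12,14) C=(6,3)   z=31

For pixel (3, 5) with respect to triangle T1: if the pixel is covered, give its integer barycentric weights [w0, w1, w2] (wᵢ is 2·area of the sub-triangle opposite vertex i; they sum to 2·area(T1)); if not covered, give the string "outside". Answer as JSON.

T0:
  2·area = 14
  edge (18, 10)→(20, 12): d=(2,2) right/bottom  bias=-1
  edge (20, 12)→(18, 17): d=(-2,5) right/bottom  bias=-1
  edge (18, 17)→(18, 10): d=(0,-7) top-left  bias=+0
    (4,0)@(9, 1): e=[0,77,-63] → .  [on edge]
    (5,1)@(11, 3): e=[0,63,-49] → .  [on edge]
    (6,2)@(13, 5): e=[0,49,-35] → .  [on edge]
    (7,3)@(15, 7): e=[0,35,-21] → .  [on edge]
    (8,4)@(17, 9): e=[0,21,-7] → .  [on edge]
    (9,5)@(19, 11): e=[0,7,7] → .  [on edge]
    (9,6)@(19, 13): e=[4,3,7] → X
    (9,7)@(19, 15): e=[8,-1,7] → .
  covered (1 px):
    . . . . . . . . . .
    . . . . . . . . . .
    . . . . . . . . . .
    . . . . . . . . . .
    . . . . . . . . . .
    . . . . . . . . . .
    . . . . . . . . . X
    . . . . . . . . . .
    . . . . . . . . . .
    . . . . . . . . . .
T1:
  2·area = 50
  edge (17, 13)→(1, 11): d=(-16,-2) top-left  bias=+0
  edge (1, 11)→(2, 8): d=(1,-3) top-left  bias=+0
  edge (2, 8)→(17, 13): d=(15,5) right/bottom  bias=-1
    (1,2)@(3, 5): e=[100,0,-50] → .  [on edge]
    (1,4)@(3, 9): e=[36,4,10] → X
    (2,4)@(5, 9): e=[40,10,0] → .  [on edge]
    (0,5)@(1, 11): e=[0,0,50] → X  [on edge]
    (2,5)@(5, 11): e=[8,12,30] → X
    (3,5)@(7, 11): e=[12,18,20] → X
    (4,5)@(9, 11): e=[16,24,10] → X
    (5,5)@(11, 11): e=[20,30,0] → .  [on edge]
    (0,6)@(1, 13): e=[-32,2,80] → .
    (1,6)@(3, 13): e=[-28,8,70] → .
    (2,6)@(5, 13): e=[-24,14,60] → .
    (3,6)@(7, 13): e=[-20,20,50] → .
    (8,6)@(17, 13): e=[0,50,0] → .  [on edge]
  covered (6 px):
    . . . . . . . . . .
    . . . . . . . . . .
    . . . . . . . . . .
    . . . . . . . . . .
    . X . . . . . . . .
    X X X X X . . . . .
    . . . . . . . . . .
    . . . . . . . . . .
    . . . . . . . . . .
    . . . . . . . . . .
T2:
  2·area = 54  (B↔C swapped to make it positive)
  edge (10, 14)→(12, 3): d=(2,-11) top-left  bias=+0
  edge (12, 3)→(14, 19): d=(2,16) right/bottom  bias=-1
  edge (14, 19)→(10, 14): d=(-4,-5) top-left  bias=+0
    (5,4)@(11, 9): e=[1,28,25] → X
    (6,4)@(13, 9): e=[23,-4,35] → .
    (5,5)@(11, 11): e=[5,32,17] → X
    (6,5)@(13, 11): e=[27,0,27] → .  [on edge]
    (5,6)@(11, 13): e=[9,36,9] → X
    (6,6)@(13, 13): e=[31,4,19] → X
    (7,6)@(15, 13): e=[53,-28,29] → .
    (5,7)@(11, 15): e=[13,40,1] → X
    (7,7)@(15, 15): e=[57,-24,21] → .
    (5,8)@(11, 17): e=[17,44,-7] → .
    (6,8)@(13, 17): e=[39,12,3] → X
    (7,8)@(15, 17): e=[61,-20,13] → .
  covered (7 px):
    . . . . . . . . . .
    . . . . . . . . . .
    . . . . . . . . . .
    . . . . . . . . . .
    . . . . . X . . . .
    . . . . . X . . . .
    . . . . . X X . . .
    . . . . . X X . . .
    . . . . . . X . . .
    . . . . . . . . . .
T3:
  2·area = 8  (B↔C swapped to make it positive)
  edge (2, 4)→(14, 14): d=(12,10) right/bottom  bias=-1
  edge (14, 14)→(6, 8): d=(-8,-6) top-left  bias=+0
  edge (6, 8)→(2, 4): d=(-4,-4) top-left  bias=+0
    (0,1)@(1, 3): e=[-2,10,0] → .  [on edge]
    (1,2)@(3, 5): e=[2,6,0] → X  [on edge]
    (2,2)@(5, 5): e=[-18,18,8] → .
    (1,3)@(3, 7): e=[26,-10,-8] → .
    (2,3)@(5, 7): e=[6,2,0] → X  [on edge]
    (3,3)@(7, 7): e=[-14,14,8] → .
    (2,4)@(5, 9): e=[30,-14,-8] → .
    (3,4)@(7, 9): e=[10,-2,0] → .  [on edge]
    (4,5)@(9, 11): e=[14,-6,0] → .  [on edge]
    (5,6)@(11, 13): e=[18,-10,0] → .  [on edge]
    (6,7)@(13, 15): e=[22,-14,0] → .  [on edge]
    (7,8)@(15, 17): e=[26,-18,0] → .  [on edge]
    (8,9)@(17, 19): e=[30,-22,0] → .  [on edge]
  covered (2 px):
    . . . . . . . . . .
    . . . . . . . . . .
    . X . . . . . . . .
    . . X . . . . . . .
    . . . . . . . . . .
    . . . . . . . . . .
    . . . . . . . . . .
    . . . . . . . . . .
    . . . . . . . . . .
    . . . . . . . . . .
T4:
  2·area = 20
  edge (16, 18)→(12, 14): d=(-4,-4) top-left  bias=+0
  edge (12, 14)→(6, 3): d=(-6,-11) top-left  bias=+0
  edge (6, 3)→(16, 18): d=(10,15) right/bottom  bias=-1
    (0,1)@(1, 3): e=[0,-55,75] → .  [on edge]
    (1,2)@(3, 5): e=[0,-45,65] → .  [on edge]
    (2,3)@(5, 7): e=[0,-35,55] → .  [on edge]
    (3,4)@(7, 9): e=[0,-25,45] → .  [on edge]
    (4,5)@(9, 11): e=[0,-15,35] → .  [on edge]
    (5,5)@(11, 11): e=[8,7,5] → X
    (6,5)@(13, 11): e=[16,29,-25] → .
    (5,6)@(11, 13): e=[0,-5,25] → .  [on edge]
    (6,7)@(13, 15): e=[0,5,15] → X  [on edge]
    (7,7)@(15, 15): e=[8,27,-15] → .
    (6,8)@(13, 17): e=[-8,-7,35] → .
    (7,8)@(15, 17): e=[0,15,5] → X  [on edge]
    (8,9)@(17, 19): e=[0,25,-5] → .  [on edge]
  covered (3 px):
    . . . . . . . . . .
    . . . . . . . . . .
    . . . . . . . . . .
    . . . . . . . . . .
    . . . . . . . . . .
    . . . . . X . . . .
    . . . . . . . . . .
    . . . . . . X . . .
    . . . . . . . X . .
    . . . . . . . . . .

Final: [18,20,12]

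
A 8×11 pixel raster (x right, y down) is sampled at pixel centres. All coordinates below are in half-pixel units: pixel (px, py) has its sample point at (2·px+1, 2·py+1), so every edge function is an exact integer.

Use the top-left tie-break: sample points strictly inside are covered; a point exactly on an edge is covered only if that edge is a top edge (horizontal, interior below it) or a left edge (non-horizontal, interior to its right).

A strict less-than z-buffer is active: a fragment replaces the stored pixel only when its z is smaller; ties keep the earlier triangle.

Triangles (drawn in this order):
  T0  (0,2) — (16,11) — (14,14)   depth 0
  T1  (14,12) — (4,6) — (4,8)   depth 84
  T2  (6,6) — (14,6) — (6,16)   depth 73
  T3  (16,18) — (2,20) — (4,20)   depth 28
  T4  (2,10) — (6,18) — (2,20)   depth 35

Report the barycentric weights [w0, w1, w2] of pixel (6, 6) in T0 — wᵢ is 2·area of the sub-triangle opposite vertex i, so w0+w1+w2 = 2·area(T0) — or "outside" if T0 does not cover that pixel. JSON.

T0:
  2·area = 66
  edge (0, 2)→(16, 11): d=(16,9) right/bottom  bias=-1
  edge (16, 11)→(14, 14): d=(-2,3) right/bottom  bias=-1
  edge (14, 14)→(0, 2): d=(-14,-12) top-left  bias=+0
    (2,2)@(5, 5): e=[3,45,18] → #
    (3,2)@(7, 5): e=[-15,39,42] → ·
    (2,3)@(5, 7): e=[35,41,-10] → ·
    (3,3)@(7, 7): e=[17,35,14] → #
    (4,3)@(9, 7): e=[-1,29,38] → ·
    (3,4)@(7, 9): e=[49,31,-14] → ·
    (4,4)@(9, 9): e=[31,25,10] → #
    (5,4)@(11, 9): e=[13,19,34] → #
    (6,4)@(13, 9): e=[-5,13,58] → ·
    (4,5)@(9, 11): e=[63,21,-18] → ·
    (5,5)@(11, 11): e=[45,15,6] → #
    (6,5)@(13, 11): e=[27,9,30] → #
  covered (8 px):
    · · · · · · · ·
    · · · · · · · ·
    · · # · · · · ·
    · · · # · · · ·
    · · · · # # · ·
    · · · · · # # #
    · · · · · · # ·
    · · · · · · · ·
    · · · · · · · ·
    · · · · · · · ·
    · · · · · · · ·
T1:
  2·area = 20  (B↔C swapped to make it positive)
  edge (14, 12)→(4, 8): d=(-10,-4) top-left  bias=+0
  edge (4, 8)→(4, 6): d=(0,-2) top-left  bias=+0
  edge (4, 6)→(14, 12): d=(10,6) right/bottom  bias=-1
    (2,3)@(5, 7): e=[14,2,4] → #
    (3,3)@(7, 7): e=[22,6,-8] → ·
    (2,4)@(5, 9): e=[-6,2,24] → ·
    (3,4)@(7, 9): e=[2,6,12] → #
    (4,4)@(9, 9): e=[10,10,0] → ·  [on edge]
    (3,5)@(7, 11): e=[-18,6,32] → ·
  covered (2 px):
    · · · · · · · ·
    · · · · · · · ·
    · · · · · · · ·
    · · # · · · · ·
    · · · # · · · ·
    · · · · · · · ·
    · · · · · · · ·
    · · · · · · · ·
    · · · · · · · ·
    · · · · · · · ·
    · · · · · · · ·
T2:
  2·area = 80
  edge (6, 6)→(14, 6): d=(8,0) top-left  bias=+0
  edge (14, 6)→(6, 16): d=(-8,10) right/bottom  bias=-1
  edge (6, 16)→(6, 6): d=(0,-10) top-left  bias=+0
    (3,3)@(7, 7): e=[8,62,10] → #
    (4,3)@(9, 7): e=[8,42,30] → #
    (5,3)@(11, 7): e=[8,22,50] → #
    (6,3)@(13, 7): e=[8,2,70] → #
    (7,3)@(15, 7): e=[8,-18,90] → ·
    (3,4)@(7, 9): e=[24,46,10] → #
    (6,4)@(13, 9): e=[24,-14,70] → ·
    (3,5)@(7, 11): e=[40,30,10] → #
    (5,5)@(11, 11): e=[40,-10,50] → ·
    (3,6)@(7, 13): e=[56,14,10] → #
    (4,6)@(9, 13): e=[56,-6,30] → ·
    (3,7)@(7, 15): e=[72,-2,10] → ·
  covered (10 px):
    · · · · · · · ·
    · · · · · · · ·
    · · · · · · · ·
    · · · # # # # ·
    · · · # # # · ·
    · · · # # · · ·
    · · · # · · · ·
    · · · · · · · ·
    · · · · · · · ·
    · · · · · · · ·
    · · · · · · · ·
T3:
  2·area = 4  (B↔C swapped to make it positive)
  edge (16, 18)→(4, 20): d=(-12,2) right/bottom  bias=-1
  edge (4, 20)→(2, 20): d=(-2,0) right/bottom  bias=-1
  edge (2, 20)→(16, 18): d=(14,-2) top-left  bias=+0
    (4,9)@(9, 19): e=[2,2,0] → #  [on edge]
    (5,9)@(11, 19): e=[-2,2,4] → ·
    (4,10)@(9, 21): e=[-22,-2,28] → ·
  covered (1 px):
    · · · · · · · ·
    · · · · · · · ·
    · · · · · · · ·
    · · · · · · · ·
    · · · · · · · ·
    · · · · · · · ·
    · · · · · · · ·
    · · · · · · · ·
    · · · · · · · ·
    · · · · # · · ·
    · · · · · · · ·
T4:
  2·area = 40
  edge (2, 10)→(6, 18): d=(4,8) right/bottom  bias=-1
  edge (6, 18)→(2, 20): d=(-4,2) right/bottom  bias=-1
  edge (2, 20)→(2, 10): d=(0,-10) top-left  bias=+0
    (1,6)@(3, 13): e=[4,26,10] → #
    (2,6)@(5, 13): e=[-12,22,30] → ·
    (1,7)@(3, 15): e=[12,18,10] → #
    (2,7)@(5, 15): e=[-4,14,30] → ·
    (1,8)@(3, 17): e=[20,10,10] → #
    (2,8)@(5, 17): e=[4,6,30] → #
    (3,8)@(7, 17): e=[-12,2,50] → ·
    (1,9)@(3, 19): e=[28,2,10] → #
    (2,9)@(5, 19): e=[12,-2,30] → ·
    (1,10)@(3, 21): e=[36,-6,10] → ·
  covered (5 px):
    · · · · · · · ·
    · · · · · · · ·
    · · · · · · · ·
    · · · · · · · ·
    · · · · · · · ·
    · · · · · · · ·
    · # · · · · · ·
    · # · · · · · ·
    · # # · · · · ·
    · # · · · · · ·
    · · · · · · · ·

Answer: [5,2,59]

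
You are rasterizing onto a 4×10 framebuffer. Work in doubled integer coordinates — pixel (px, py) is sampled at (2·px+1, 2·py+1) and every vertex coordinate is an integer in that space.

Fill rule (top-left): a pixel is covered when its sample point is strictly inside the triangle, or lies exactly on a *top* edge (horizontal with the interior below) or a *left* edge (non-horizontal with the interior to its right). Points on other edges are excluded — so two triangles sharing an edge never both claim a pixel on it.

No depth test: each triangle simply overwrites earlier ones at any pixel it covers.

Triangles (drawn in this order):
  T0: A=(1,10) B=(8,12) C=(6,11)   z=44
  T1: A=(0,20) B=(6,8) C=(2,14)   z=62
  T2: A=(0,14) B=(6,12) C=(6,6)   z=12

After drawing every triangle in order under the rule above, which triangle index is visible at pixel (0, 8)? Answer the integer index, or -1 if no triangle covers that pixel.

T0:
  2·area = 3  (B↔C swapped to make it positive)
  edge (1, 10)→(6, 11): d=(5,1) right/bottom  bias=-1
  edge (6, 11)→(8, 12): d=(2,1) right/bottom  bias=-1
  edge (8, 12)→(1, 10): d=(-7,-2) top-left  bias=+0
    (2,5)@(5, 11): e=[1,1,1] → █
    (3,5)@(7, 11): e=[-1,-1,5] → ·
    (2,6)@(5, 13): e=[11,5,-13] → ·
  covered (1 px):
    · · · ·
    · · · ·
    · · · ·
    · · · ·
    · · · ·
    · · █ ·
    · · · ·
    · · · ·
    · · · ·
    · · · ·
T1:
  2·area = 12  (B↔C swapped to make it positive)
  edge (0, 20)→(2, 14): d=(2,-6) top-left  bias=+0
  edge (2, 14)→(6, 8): d=(4,-6) top-left  bias=+0
  edge (6, 8)→(0, 20): d=(-6,12) right/bottom  bias=-1
    (2,2)@(5, 5): e=[0,-18,30] → ·  [on edge]
    (1,5)@(3, 11): e=[0,-6,18] → ·  [on edge]
    (1,6)@(3, 13): e=[4,2,6] → █
    (2,6)@(5, 13): e=[16,14,-18] → ·
    (1,7)@(3, 15): e=[8,10,-6] → ·
    (0,8)@(1, 17): e=[0,6,6] → █  [on edge]
    (1,8)@(3, 17): e=[12,18,-18] → ·
    (0,9)@(1, 19): e=[4,14,-6] → ·
  covered (2 px):
    · · · ·
    · · · ·
    · · · ·
    · · · ·
    · · · ·
    · · · ·
    · █ · ·
    · · · ·
    █ · · ·
    · · · ·
T2:
  2·area = 36  (B↔C swapped to make it positive)
  edge (0, 14)→(6, 6): d=(6,-8) top-left  bias=+0
  edge (6, 6)→(6, 12): d=(0,6) right/bottom  bias=-1
  edge (6, 12)→(0, 14): d=(-6,2) right/bottom  bias=-1
    (2,4)@(5, 9): e=[10,6,20] → █
    (3,4)@(7, 9): e=[26,-6,16] → ·
    (1,5)@(3, 11): e=[6,18,12] → █
    (3,5)@(7, 11): e=[38,-6,4] → ·
    (0,6)@(1, 13): e=[2,30,4] → █
    (1,6)@(3, 13): e=[18,18,0] → ·  [on edge]
    (2,6)@(5, 13): e=[34,6,-4] → ·
    (0,7)@(1, 15): e=[14,30,-8] → ·
  covered (4 px):
    · · · ·
    · · · ·
    · · · ·
    · · · ·
    · · █ ·
    · █ █ ·
    █ · · ·
    · · · ·
    · · · ·
    · · · ·

Z-buffer (winner per pixel, '.' = empty):
  . . . .
  . . . .
  . . . .
  . . . .
  . . 2 .
  . 2 2 .
  2 1 . .
  . . . .
  1 . . .
  . . . .

Answer: 1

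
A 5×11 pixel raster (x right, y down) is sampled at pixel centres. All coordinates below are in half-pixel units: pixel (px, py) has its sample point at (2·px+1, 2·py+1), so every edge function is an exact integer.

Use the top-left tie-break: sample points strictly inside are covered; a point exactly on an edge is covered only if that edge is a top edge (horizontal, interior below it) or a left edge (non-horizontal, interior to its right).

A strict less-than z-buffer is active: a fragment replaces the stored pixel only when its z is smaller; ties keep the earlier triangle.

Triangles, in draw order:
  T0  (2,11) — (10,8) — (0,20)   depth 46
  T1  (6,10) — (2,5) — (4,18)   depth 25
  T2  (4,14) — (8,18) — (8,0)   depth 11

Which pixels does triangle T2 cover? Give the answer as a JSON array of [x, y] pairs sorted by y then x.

T0:
  2·area = 66
  edge (2, 11)→(10, 8): d=(8,-3) top-left  bias=+0
  edge (10, 8)→(0, 20): d=(-10,12) right/bottom  bias=-1
  edge (0, 20)→(2, 11): d=(2,-9) top-left  bias=+0
    (4,4)@(9, 9): e=[5,2,59] → █
    (1,5)@(3, 11): e=[3,54,9] → █
    (2,5)@(5, 11): e=[9,30,27] → █
    (3,5)@(7, 11): e=[15,6,45] → █
    (4,5)@(9, 11): e=[21,-18,63] → ·
    (1,6)@(3, 13): e=[19,34,13] → █
    (3,6)@(7, 13): e=[31,-14,49] → ·
    (1,7)@(3, 15): e=[35,14,17] → █
    (2,7)@(5, 15): e=[41,-10,35] → ·
    (0,8)@(1, 17): e=[45,18,3] → █
    (1,8)@(3, 17): e=[51,-6,21] → ·
    (0,9)@(1, 19): e=[61,-2,7] → ·
  covered (8 px):
    · · · · ·
    · · · · ·
    · · · · ·
    · · · · ·
    · · · · █
    · █ █ █ ·
    · █ █ · ·
    · █ · · ·
    █ · · · ·
    · · · · ·
    · · · · ·
T1:
  2·area = 42  (B↔C swapped to make it positive)
  edge (6, 10)→(4, 18): d=(-2,8) right/bottom  bias=-1
  edge (4, 18)→(2, 5): d=(-2,-13) top-left  bias=+0
  edge (2, 5)→(6, 10): d=(4,5) right/bottom  bias=-1
    (1,3)@(3, 7): e=[30,9,3] → █
    (2,3)@(5, 7): e=[14,35,-7] → ·
    (1,4)@(3, 9): e=[26,5,11] → █
    (2,4)@(5, 9): e=[10,31,1] → █
    (3,4)@(7, 9): e=[-6,57,-9] → ·
    (1,5)@(3, 11): e=[22,1,19] → █
    (3,5)@(7, 11): e=[-10,53,-1] → ·
    (1,6)@(3, 13): e=[18,-3,27] → ·
    (2,6)@(5, 13): e=[2,23,17] → █
    (3,6)@(7, 13): e=[-14,49,7] → ·
    (2,7)@(5, 15): e=[-2,19,25] → ·
  covered (6 px):
    · · · · ·
    · · · · ·
    · · · · ·
    · █ · · ·
    · █ █ · ·
    · █ █ · ·
    · · █ · ·
    · · · · ·
    · · · · ·
    · · · · ·
    · · · · ·
T2:
  2·area = 72  (B↔C swapped to make it positive)
  edge (4, 14)→(8, 0): d=(4,-14) top-left  bias=+0
  edge (8, 0)→(8, 18): d=(0,18) right/bottom  bias=-1
  edge (8, 18)→(4, 14): d=(-4,-4) top-left  bias=+0
    (3,2)@(7, 5): e=[6,18,48] → █
    (4,2)@(9, 5): e=[34,-18,56] → ·
    (3,3)@(7, 7): e=[14,18,40] → █
    (4,3)@(9, 7): e=[42,-18,48] → ·
    (3,4)@(7, 9): e=[22,18,32] → █
    (4,4)@(9, 9): e=[50,-18,40] → ·
    (0,5)@(1, 11): e=[-54,126,0] → ·  [on edge]
    (2,5)@(5, 11): e=[2,54,16] → █
    (4,5)@(9, 11): e=[58,-18,32] → ·
    (1,6)@(3, 13): e=[-18,90,0] → ·  [on edge]
    (2,6)@(5, 13): e=[10,54,8] → █
    (4,6)@(9, 13): e=[66,-18,24] → ·
    (2,7)@(5, 15): e=[18,54,0] → █  [on edge]
    (3,8)@(7, 17): e=[54,18,0] → █  [on edge]
    (4,9)@(9, 19): e=[90,-18,0] → ·  [on edge]
  covered (10 px):
    · · · · ·
    · · · · ·
    · · · █ ·
    · · · █ ·
    · · · █ ·
    · · █ █ ·
    · · █ █ ·
    · · █ █ ·
    · · · █ ·
    · · · · ·
    · · · · ·

Result: [[3,2],[3,3],[3,4],[2,5],[3,5],[2,6],[3,6],[2,7],[3,7],[3,8]]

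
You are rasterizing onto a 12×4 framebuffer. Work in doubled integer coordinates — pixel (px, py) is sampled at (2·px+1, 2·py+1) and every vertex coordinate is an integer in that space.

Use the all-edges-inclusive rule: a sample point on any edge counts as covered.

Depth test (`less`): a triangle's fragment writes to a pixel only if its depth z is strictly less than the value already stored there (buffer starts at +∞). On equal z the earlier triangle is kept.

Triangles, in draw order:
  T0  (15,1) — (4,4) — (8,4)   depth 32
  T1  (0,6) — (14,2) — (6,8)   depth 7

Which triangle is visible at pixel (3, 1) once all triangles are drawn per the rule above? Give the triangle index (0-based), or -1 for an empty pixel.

T0:
  2·area = 12  (B↔C swapped to make it positive)
  edge (15, 1)→(8, 4): d=(-7,3) inclusive
  edge (8, 4)→(4, 4): d=(-4,0) inclusive
  edge (4, 4)→(15, 1): d=(11,-3) inclusive
    (7,0)@(15, 1): e=[0,12,0] → █  [on edge]
    (8,0)@(17, 1): e=[-6,12,6] → ·
    (4,1)@(9, 3): e=[4,4,4] → █
    (5,1)@(11, 3): e=[-2,4,10] → ·
    (7,1)@(15, 3): e=[-14,4,22] → ·
    (4,2)@(9, 5): e=[-10,-4,26] → ·
    (0,3)@(1, 7): e=[0,-12,24] → ·  [on edge]
  covered (2 px):
    · · · · · · · █ · · · ·
    · · · · █ · · · · · · ·
    · · · · · · · · · · · ·
    · · · · · · · · · · · ·
T1:
  2·area = 52
  edge (0, 6)→(14, 2): d=(14,-4) inclusive
  edge (14, 2)→(6, 8): d=(-8,6) inclusive
  edge (6, 8)→(0, 6): d=(-6,-2) inclusive
    (5,1)@(11, 3): e=[2,10,40] → █
    (6,1)@(13, 3): e=[10,-2,44] → ·
    (2,2)@(5, 5): e=[6,30,16] → █
    (3,2)@(7, 5): e=[14,18,20] → █
    (4,2)@(9, 5): e=[22,6,24] → █
    (5,2)@(11, 5): e=[30,-6,28] → ·
    (1,3)@(3, 7): e=[26,26,0] → █  [on edge]
    (4,3)@(9, 7): e=[50,-10,12] → ·
  covered (7 px):
    · · · · · · · · · · · ·
    · · · · · █ · · · · · ·
    · · █ █ █ · · · · · · ·
    · █ █ █ · · · · · · · ·

Z-buffer (winner per pixel, '.' = empty):
  . . . . . . . 0 . . . .
  . . . . 0 1 . . . . . .
  . . 1 1 1 . . . . . . .
  . 1 1 1 . . . . . . . .

Final: -1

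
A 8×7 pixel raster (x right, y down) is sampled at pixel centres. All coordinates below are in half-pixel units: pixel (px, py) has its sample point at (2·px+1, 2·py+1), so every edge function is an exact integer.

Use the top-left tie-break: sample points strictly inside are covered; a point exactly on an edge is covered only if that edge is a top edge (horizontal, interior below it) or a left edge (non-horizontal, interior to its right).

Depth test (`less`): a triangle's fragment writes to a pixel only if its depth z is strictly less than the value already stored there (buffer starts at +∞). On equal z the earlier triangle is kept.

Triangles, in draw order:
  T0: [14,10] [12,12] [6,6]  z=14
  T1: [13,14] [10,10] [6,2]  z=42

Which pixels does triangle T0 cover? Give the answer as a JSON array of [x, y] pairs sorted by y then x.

T0:
  2·area = 24
  edge (14, 10)→(12, 12): d=(-2,2) right/bottom  bias=-1
  edge (12, 12)→(6, 6): d=(-6,-6) top-left  bias=+0
  edge (6, 6)→(14, 10): d=(8,4) right/bottom  bias=-1
    (0,0)@(1, 1): e=[44,0,-20] → ·  [on edge]
    (1,1)@(3, 3): e=[36,0,-12] → ·  [on edge]
    (2,2)@(5, 5): e=[28,0,-4] → ·  [on edge]
    (3,3)@(7, 7): e=[20,0,4] → #  [on edge]
    (4,3)@(9, 7): e=[16,12,-4] → ·
    (3,4)@(7, 9): e=[16,-12,20] → ·
    (4,4)@(9, 9): e=[12,0,12] → #  [on edge]
    (5,4)@(11, 9): e=[8,12,4] → #
    (6,4)@(13, 9): e=[4,24,-4] → ·
    (7,4)@(15, 9): e=[0,36,-12] → ·  [on edge]
    (4,5)@(9, 11): e=[8,-12,28] → ·
    (5,5)@(11, 11): e=[4,0,20] → #  [on edge]
    (6,5)@(13, 11): e=[0,12,12] → ·  [on edge]
    (5,6)@(11, 13): e=[0,-12,36] → ·  [on edge]
    (6,6)@(13, 13): e=[-4,0,28] → ·  [on edge]
  covered (4 px):
    · · · · · · · ·
    · · · · · · · ·
    · · · · · · · ·
    · · · # · · · ·
    · · · · # # · ·
    · · · · · # · ·
    · · · · · · · ·
T1:
  2·area = 8
  edge (13, 14)→(10, 10): d=(-3,-4) top-left  bias=+0
  edge (10, 10)→(6, 2): d=(-4,-8) top-left  bias=+0
  edge (6, 2)→(13, 14): d=(7,12) right/bottom  bias=-1
    (5,5)@(11, 11): e=[1,4,3] → #
    (6,5)@(13, 11): e=[9,20,-21] → ·
    (5,6)@(11, 13): e=[-5,-4,17] → ·
  covered (1 px):
    · · · · · · · ·
    · · · · · · · ·
    · · · · · · · ·
    · · · · · · · ·
    · · · · · · · ·
    · · · · · # · ·
    · · · · · · · ·

Answer: [[3,3],[4,4],[5,4],[5,5]]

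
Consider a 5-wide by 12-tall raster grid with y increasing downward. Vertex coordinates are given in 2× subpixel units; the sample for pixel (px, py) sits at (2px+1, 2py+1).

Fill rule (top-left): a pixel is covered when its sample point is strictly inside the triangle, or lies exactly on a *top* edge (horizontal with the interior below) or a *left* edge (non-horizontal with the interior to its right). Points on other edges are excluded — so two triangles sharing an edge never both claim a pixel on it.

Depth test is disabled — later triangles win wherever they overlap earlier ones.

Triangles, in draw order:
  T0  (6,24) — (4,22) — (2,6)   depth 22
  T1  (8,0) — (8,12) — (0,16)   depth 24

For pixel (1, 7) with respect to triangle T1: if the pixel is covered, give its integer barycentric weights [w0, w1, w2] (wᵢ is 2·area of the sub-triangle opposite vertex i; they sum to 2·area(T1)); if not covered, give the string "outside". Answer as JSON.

T0:
  2·area = 28
  edge (6, 24)→(4, 22): d=(-2,-2) top-left  bias=+0
  edge (4, 22)→(2, 6): d=(-2,-16) top-left  bias=+0
  edge (2, 6)→(6, 24): d=(4,18) right/bottom  bias=-1
    (1,5)@(3, 11): e=[20,6,2] → █
    (2,5)@(5, 11): e=[24,38,-34] → ·
    (1,6)@(3, 13): e=[16,2,10] → █
    (2,6)@(5, 13): e=[20,34,-26] → ·
    (1,7)@(3, 15): e=[12,-2,18] → ·
    (0,9)@(1, 19): e=[0,-42,70] → ·  [on edge]
    (1,10)@(3, 21): e=[0,-14,42] → ·  [on edge]
    (2,10)@(5, 21): e=[4,18,6] → █
    (3,10)@(7, 21): e=[8,50,-30] → ·
    (2,11)@(5, 23): e=[0,14,14] → █  [on edge]
    (3,11)@(7, 23): e=[4,46,-22] → ·
  covered (4 px):
    · · · · ·
    · · · · ·
    · · · · ·
    · · · · ·
    · · · · ·
    · █ · · ·
    · █ · · ·
    · · · · ·
    · · · · ·
    · · · · ·
    · · █ · ·
    · · █ · ·
T1:
  2·area = 96
  edge (8, 0)→(8, 12): d=(0,12) right/bottom  bias=-1
  edge (8, 12)→(0, 16): d=(-8,4) right/bottom  bias=-1
  edge (0, 16)→(8, 0): d=(8,-16) top-left  bias=+0
    (3,1)@(7, 3): e=[12,76,8] → █
    (4,1)@(9, 3): e=[-12,68,40] → ·
    (3,2)@(7, 5): e=[12,60,24] → █
    (4,2)@(9, 5): e=[-12,52,56] → ·
    (2,3)@(5, 7): e=[36,52,8] → █
    (4,3)@(9, 7): e=[-12,36,72] → ·
    (2,4)@(5, 9): e=[36,36,24] → █
    (4,4)@(9, 9): e=[-12,20,88] → ·
    (1,5)@(3, 11): e=[60,28,8] → █
    (4,5)@(9, 11): e=[-12,4,104] → ·
    (1,6)@(3, 13): e=[60,12,24] → █
    (3,6)@(7, 13): e=[12,-4,88] → ·
  covered (12 px):
    · · · · ·
    · · · █ ·
    · · · █ ·
    · · █ █ ·
    · · █ █ ·
    · █ █ █ ·
    · █ █ · ·
    █ · · · ·
    · · · · ·
    · · · · ·
    · · · · ·
    · · · · ·

Answer: "outside"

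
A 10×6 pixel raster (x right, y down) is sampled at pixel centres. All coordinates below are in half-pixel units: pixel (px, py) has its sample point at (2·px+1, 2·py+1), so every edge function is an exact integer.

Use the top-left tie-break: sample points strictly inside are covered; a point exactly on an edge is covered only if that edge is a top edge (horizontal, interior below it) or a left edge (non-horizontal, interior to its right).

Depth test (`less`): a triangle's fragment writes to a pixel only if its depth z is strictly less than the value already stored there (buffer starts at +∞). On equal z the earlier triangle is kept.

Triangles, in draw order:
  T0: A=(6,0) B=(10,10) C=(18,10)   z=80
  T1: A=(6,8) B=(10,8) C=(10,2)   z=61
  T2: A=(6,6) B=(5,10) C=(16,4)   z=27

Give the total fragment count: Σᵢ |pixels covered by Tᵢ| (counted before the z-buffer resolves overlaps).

T0:
  2·area = 80  (B↔C swapped to make it positive)
  edge (6, 0)→(18, 10): d=(12,10) right/bottom  bias=-1
  edge (18, 10)→(10, 10): d=(-8,0) right/bottom  bias=-1
  edge (10, 10)→(6, 0): d=(-4,-10) top-left  bias=+0
    (3,0)@(7, 1): e=[2,72,6] → #
    (4,0)@(9, 1): e=[-18,72,26] → ·
    (3,1)@(7, 3): e=[26,56,-2] → ·
    (4,1)@(9, 3): e=[6,56,18] → #
    (5,1)@(11, 3): e=[-14,56,38] → ·
    (4,2)@(9, 5): e=[30,40,10] → #
    (5,2)@(11, 5): e=[10,40,30] → #
    (6,2)@(13, 5): e=[-10,40,50] → ·
    (4,3)@(9, 7): e=[54,24,2] → #
    (6,3)@(13, 7): e=[14,24,42] → #
    (7,3)@(15, 7): e=[-6,24,62] → ·
    (4,4)@(9, 9): e=[78,8,-6] → ·
  covered (10 px):
    · · · # · · · · · ·
    · · · · # · · · · ·
    · · · · # # · · · ·
    · · · · # # # · · ·
    · · · · · # # # · ·
    · · · · · · · · · ·
T1:
  2·area = 24  (B↔C swapped to make it positive)
  edge (6, 8)→(10, 2): d=(4,-6) top-left  bias=+0
  edge (10, 2)→(10, 8): d=(0,6) right/bottom  bias=-1
  edge (10, 8)→(6, 8): d=(-4,0) right/bottom  bias=-1
    (4,2)@(9, 5): e=[6,6,12] → #
    (5,2)@(11, 5): e=[18,-6,12] → ·
    (3,3)@(7, 7): e=[2,18,4] → #
    (5,3)@(11, 7): e=[26,-6,4] → ·
    (3,4)@(7, 9): e=[10,18,-4] → ·
    (4,4)@(9, 9): e=[22,6,-4] → ·
  covered (3 px):
    · · · · · · · · · ·
    · · · · · · · · · ·
    · · · · # · · · · ·
    · · · # # · · · · ·
    · · · · · · · · · ·
    · · · · · · · · · ·
T2:
  2·area = 38  (B↔C swapped to make it positive)
  edge (6, 6)→(16, 4): d=(10,-2) top-left  bias=+0
  edge (16, 4)→(5, 10): d=(-11,6) right/bottom  bias=-1
  edge (5, 10)→(6, 6): d=(1,-4) top-left  bias=+0
    (5,2)@(11, 5): e=[0,19,19] → #  [on edge]
    (6,2)@(13, 5): e=[4,7,27] → #
    (7,2)@(15, 5): e=[8,-5,35] → ·
    (0,3)@(1, 7): e=[0,57,-19] → ·  [on edge]
    (3,3)@(7, 7): e=[12,21,5] → #
    (4,3)@(9, 7): e=[16,9,13] → #
    (5,3)@(11, 7): e=[20,-3,21] → ·
    (6,3)@(13, 7): e=[24,-15,29] → ·
    (3,4)@(7, 9): e=[32,-1,7] → ·
    (4,4)@(9, 9): e=[36,-13,15] → ·
  covered (4 px):
    · · · · · · · · · ·
    · · · · · · · · · ·
    · · · · · # # · · ·
    · · · # # · · · · ·
    · · · · · · · · · ·
    · · · · · · · · · ·

Final: 17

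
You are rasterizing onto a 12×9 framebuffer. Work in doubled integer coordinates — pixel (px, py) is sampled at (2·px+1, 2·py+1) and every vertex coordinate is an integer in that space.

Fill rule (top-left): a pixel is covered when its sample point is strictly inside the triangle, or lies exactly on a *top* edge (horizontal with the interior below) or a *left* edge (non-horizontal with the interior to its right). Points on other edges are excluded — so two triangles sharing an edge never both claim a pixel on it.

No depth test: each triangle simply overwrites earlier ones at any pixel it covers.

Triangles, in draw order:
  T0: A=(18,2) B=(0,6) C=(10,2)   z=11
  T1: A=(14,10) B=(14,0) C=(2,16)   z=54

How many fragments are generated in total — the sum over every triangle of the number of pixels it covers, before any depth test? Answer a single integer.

T0:
  2·area = 32
  edge (18, 2)→(0, 6): d=(-18,4) right/bottom  bias=-1
  edge (0, 6)→(10, 2): d=(10,-4) top-left  bias=+0
  edge (10, 2)→(18, 2): d=(8,0) top-left  bias=+0
    (4,1)@(9, 3): e=[18,6,8] → #
    (5,1)@(11, 3): e=[10,14,8] → #
    (6,1)@(13, 3): e=[2,22,8] → #
    (7,1)@(15, 3): e=[-6,30,8] → ·
    (1,2)@(3, 5): e=[6,2,24] → #
    (2,2)@(5, 5): e=[-2,10,24] → ·
    (4,2)@(9, 5): e=[-18,26,24] → ·
    (5,2)@(11, 5): e=[-26,34,24] → ·
    (6,2)@(13, 5): e=[-34,42,24] → ·
    (1,3)@(3, 7): e=[-30,22,40] → ·
  covered (4 px):
    · · · · · · · · · · · ·
    · · · · # # # · · · · ·
    · # · · · · · · · · · ·
    · · · · · · · · · · · ·
    · · · · · · · · · · · ·
    · · · · · · · · · · · ·
    · · · · · · · · · · · ·
    · · · · · · · · · · · ·
    · · · · · · · · · · · ·
T1:
  2·area = 120  (B↔C swapped to make it positive)
  edge (14, 10)→(2, 16): d=(-12,6) right/bottom  bias=-1
  edge (2, 16)→(14, 0): d=(12,-16) top-left  bias=+0
  edge (14, 0)→(14, 10): d=(0,10) right/bottom  bias=-1
    (6,1)@(13, 3): e=[90,20,10] → #
    (7,1)@(15, 3): e=[78,52,-10] → ·
    (5,2)@(11, 5): e=[78,12,30] → #
    (7,2)@(15, 5): e=[54,76,-10] → ·
    (4,3)@(9, 7): e=[66,4,50] → #
    (7,3)@(15, 7): e=[30,100,-10] → ·
    (4,4)@(9, 9): e=[42,28,50] → #
    (7,4)@(15, 9): e=[6,124,-10] → ·
    (3,5)@(7, 11): e=[30,20,70] → #
    (6,5)@(13, 11): e=[-6,116,10] → ·
    (2,6)@(5, 13): e=[18,12,90] → #
    (4,6)@(9, 13): e=[-6,76,50] → ·
  covered (15 px):
    · · · · · · · · · · · ·
    · · · · · · # · · · · ·
    · · · · · # # · · · · ·
    · · · · # # # · · · · ·
    · · · · # # # · · · · ·
    · · · # # # · · · · · ·
    · · # # · · · · · · · ·
    · # · · · · · · · · · ·
    · · · · · · · · · · · ·

Answer: 19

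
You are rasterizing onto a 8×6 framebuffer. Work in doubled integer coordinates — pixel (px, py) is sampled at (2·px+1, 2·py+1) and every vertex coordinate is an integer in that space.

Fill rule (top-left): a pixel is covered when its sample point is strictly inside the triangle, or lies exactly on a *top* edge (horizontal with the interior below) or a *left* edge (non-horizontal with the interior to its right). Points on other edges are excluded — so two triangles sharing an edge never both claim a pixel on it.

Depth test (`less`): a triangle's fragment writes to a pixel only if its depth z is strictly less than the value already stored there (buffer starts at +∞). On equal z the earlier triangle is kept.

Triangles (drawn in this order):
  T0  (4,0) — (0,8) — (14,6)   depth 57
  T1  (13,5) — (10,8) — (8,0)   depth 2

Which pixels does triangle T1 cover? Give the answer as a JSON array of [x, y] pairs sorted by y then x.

T0:
  2·area = 104  (B↔C swapped to make it positive)
  edge (4, 0)→(14, 6): d=(10,6) right/bottom  bias=-1
  edge (14, 6)→(0, 8): d=(-14,2) right/bottom  bias=-1
  edge (0, 8)→(4, 0): d=(4,-8) top-left  bias=+0
    (2,0)@(5, 1): e=[4,88,12] → #
    (3,0)@(7, 1): e=[-8,84,28] → ·
    (1,1)@(3, 3): e=[36,64,4] → #
    (3,1)@(7, 3): e=[12,56,36] → #
    (4,1)@(9, 3): e=[0,52,52] → ·  [on edge]
    (1,2)@(3, 5): e=[56,36,12] → #
    (4,2)@(9, 5): e=[20,24,60] → #
    (5,2)@(11, 5): e=[8,20,76] → #
    (6,2)@(13, 5): e=[-4,16,92] → ·
    (0,3)@(1, 7): e=[88,12,4] → #
    (3,3)@(7, 7): e=[52,0,52] → ·  [on edge]
    (4,3)@(9, 7): e=[40,-4,68] → ·
  covered (12 px):
    · · # · · · · ·
    · # # # · · · ·
    · # # # # # · ·
    # # # · · · · ·
    · · · · · · · ·
    · · · · · · · ·
T1:
  2·area = 30
  edge (13, 5)→(10, 8): d=(-3,3) right/bottom  bias=-1
  edge (10, 8)→(8, 0): d=(-2,-8) top-left  bias=+0
  edge (8, 0)→(13, 5): d=(5,5) right/bottom  bias=-1
    (4,0)@(9, 1): e=[24,6,0] → ·  [on edge]
    (4,1)@(9, 3): e=[18,2,10] → #
    (5,1)@(11, 3): e=[12,18,0] → ·  [on edge]
    (7,1)@(15, 3): e=[0,50,-20] → ·  [on edge]
    (4,2)@(9, 5): e=[12,-2,20] → ·
    (5,2)@(11, 5): e=[6,14,10] → #
    (6,2)@(13, 5): e=[0,30,0] → ·  [on edge]
    (5,3)@(11, 7): e=[0,10,20] → ·  [on edge]
    (7,3)@(15, 7): e=[-12,42,0] → ·  [on edge]
    (4,4)@(9, 9): e=[0,-10,40] → ·  [on edge]
    (3,5)@(7, 11): e=[0,-30,60] → ·  [on edge]
  covered (2 px):
    · · · · · · · ·
    · · · · # · · ·
    · · · · · # · ·
    · · · · · · · ·
    · · · · · · · ·
    · · · · · · · ·

Final: [[4,1],[5,2]]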